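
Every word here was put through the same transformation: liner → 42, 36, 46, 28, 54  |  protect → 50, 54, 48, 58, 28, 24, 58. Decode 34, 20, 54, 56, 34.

harsh

l(#12)→42 and i(#9)→36: differences scale by 2, so n = 2·pos + 18. The formula is n = 2×(alphabet index, a=1) + 18.
Undoing it on 34, 20, 54, 56, 34: 34→(34−18)÷2=8=h, 20→(20−18)÷2=1=a, 54→(54−18)÷2=18=r, 56→(56−18)÷2=19=s, 34→(34−18)÷2=8=h.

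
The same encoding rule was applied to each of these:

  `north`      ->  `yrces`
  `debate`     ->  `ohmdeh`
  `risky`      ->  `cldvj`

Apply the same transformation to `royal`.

The shift depends on letter class: consonant n→y is +11, but vowel o→r is +3. Vowels shift forward by 3 and consonants shift forward by 11.
For royal: r(cons)+11=c, o(vowel)+3=r, y(cons)+11=j, a(vowel)+3=d, l(cons)+11=w.

crjdw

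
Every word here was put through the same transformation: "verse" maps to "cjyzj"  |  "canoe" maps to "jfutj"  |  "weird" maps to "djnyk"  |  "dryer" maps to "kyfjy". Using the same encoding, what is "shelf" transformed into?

Vowels shift forward by 5 and consonants shift forward by 7.
For shelf: s(cons)+7=z, h(cons)+7=o, e(vowel)+5=j, l(cons)+7=s, f(cons)+7=m.

zojsm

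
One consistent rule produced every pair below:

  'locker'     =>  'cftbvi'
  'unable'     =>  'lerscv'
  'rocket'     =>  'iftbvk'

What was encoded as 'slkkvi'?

butter

Each letter is shifted forward by 17 in the alphabet (a Caesar shift of +17).
Decoding slkkvi: s−17=b, l−17=u, k−17=t, k−17=t, v−17=e, i−17=r.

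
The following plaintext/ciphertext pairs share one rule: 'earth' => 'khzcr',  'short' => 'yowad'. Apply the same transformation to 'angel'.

guonv

In earth: e→k is +6, a→h is +7, r→z is +8, t→c is +9 — the shift increases by 1 each position. The shift increases by 1 at each position, starting from +6: 6, 7, 8, ….
On angel: a+6=g, n+7=u, g+8=o, e+9=n, l+10=v.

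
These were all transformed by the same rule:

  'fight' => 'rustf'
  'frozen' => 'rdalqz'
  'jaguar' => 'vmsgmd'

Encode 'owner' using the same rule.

aizqd

Compare letters: f→r is +12, i→u is +12, g→s is +12 — a constant shift. Every letter moves 12 places later in the alphabet, wrapping around z→a.
Applying it to owner: o+12=a, w+12=i, n+12=z, e+12=q, r+12=d.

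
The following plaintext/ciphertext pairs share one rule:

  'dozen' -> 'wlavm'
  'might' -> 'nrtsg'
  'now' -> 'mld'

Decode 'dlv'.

Each letter is replaced by its mirror in the alphabet: a↔z, b↔y, c↔x, and so on (the Atbash cipher).
Decoding dlv: d↔w, l↔o, v↔e.

woe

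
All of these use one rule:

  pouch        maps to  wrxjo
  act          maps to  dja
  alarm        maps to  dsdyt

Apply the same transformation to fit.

The shift depends on letter class: consonant p→w is +7, but vowel o→r is +3. Two shifts are in play — +3 for a/e/i/o/u, +7 for every other letter.
On fit: f(cons)+7=m, i(vowel)+3=l, t(cons)+7=a.

mla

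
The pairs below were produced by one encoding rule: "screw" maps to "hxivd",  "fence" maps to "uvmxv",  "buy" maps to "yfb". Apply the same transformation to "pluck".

kofxp

Letters are reflected about the middle of the alphabet (position → 25−position): Atbash.
For pluck: p↔k, l↔o, u↔f, c↔x, k↔p.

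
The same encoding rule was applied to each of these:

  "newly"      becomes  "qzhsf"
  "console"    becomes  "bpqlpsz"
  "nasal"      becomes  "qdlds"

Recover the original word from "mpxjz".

rogue

Treating letters as 0–25, the rule is x ↦ 25x + 3 (mod 26).
Undoing it on mpxjz: m(12)→25·(12−3)≡17=r; p(15)→25·(15−3)≡14=o; x(23)→25·(23−3)≡6=g; j(9)→25·(9−3)≡20=u; z(25)→25·(25−3)≡4=e (all mod 26).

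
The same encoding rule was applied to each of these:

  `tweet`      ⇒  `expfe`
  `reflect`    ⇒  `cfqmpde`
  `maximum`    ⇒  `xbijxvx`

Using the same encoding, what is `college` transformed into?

npwmphp

A repeating key of period 2 is used — shifts +11, +1 over and over.
Applying it to college: c+11=n, o+1=p, l+11=w, l+1=m, e+11=p, g+1=h, e+11=p.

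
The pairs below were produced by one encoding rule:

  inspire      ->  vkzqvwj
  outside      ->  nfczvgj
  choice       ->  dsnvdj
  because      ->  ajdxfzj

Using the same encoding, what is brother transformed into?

This is an affine cipher: with a=0,…,z=25, each position x becomes (3x+23) mod 26.
On brother: b(1)→3·1+23≡0=a; r(17)→3·17+23≡22=w; o(14)→3·14+23≡13=n; t(19)→3·19+23≡2=c; h(7)→3·7+23≡18=s; e(4)→3·4+23≡9=j; r(17)→3·17+23≡22=w (all mod 26).

awncsjw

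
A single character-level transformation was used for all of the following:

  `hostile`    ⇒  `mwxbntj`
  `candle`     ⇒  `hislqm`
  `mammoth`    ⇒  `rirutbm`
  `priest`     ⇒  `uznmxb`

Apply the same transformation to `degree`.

It's a Vigenère-style cipher with numeric key [5,8]: position i shifts by key[i mod 2].
Applying it to degree: d+5=i, e+8=m, g+5=l, r+8=z, e+5=j, e+8=m.

imlzjm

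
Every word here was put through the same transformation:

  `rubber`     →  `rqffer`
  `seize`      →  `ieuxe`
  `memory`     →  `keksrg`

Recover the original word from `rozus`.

ratio

Treating letters as 0–25, the rule is x ↦ 17x + 14 (mod 26).
Undoing it on rozus: r(17)→23·(17−14)≡17=r; o(14)→23·(14−14)≡0=a; z(25)→23·(25−14)≡19=t; u(20)→23·(20−14)≡8=i; s(18)→23·(18−14)≡14=o (all mod 26).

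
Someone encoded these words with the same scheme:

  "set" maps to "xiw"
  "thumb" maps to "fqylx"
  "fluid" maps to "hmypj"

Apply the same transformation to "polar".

The output letters match the input read backwards, each shifted +4: set reversed is tes. Two steps: reverse the string, then apply a Caesar shift of +4.
Applying it to polar: reverse → ralop; then shift: r+4=v, a+4=e, l+4=p, o+4=s, p+4=t.

vepst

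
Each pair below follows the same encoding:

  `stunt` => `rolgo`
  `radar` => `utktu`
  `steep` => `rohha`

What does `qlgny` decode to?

s(18)→r(17) and t(19)→o(14) fit y≡23x+19 (mod 26); the inverse of 23 mod 26 is 17. This is an affine cipher: with a=0,…,z=25, each position x becomes (23x+19) mod 26.
Decoding qlgny: q(16)→17·(16−19)≡1=b; l(11)→17·(11−19)≡20=u; g(6)→17·(6−19)≡13=n; n(13)→17·(13−19)≡2=c; y(24)→17·(24−19)≡7=h (all mod 26).

bunch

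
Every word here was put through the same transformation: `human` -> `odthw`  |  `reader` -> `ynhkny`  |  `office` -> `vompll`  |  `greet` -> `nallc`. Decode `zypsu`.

spill

Shifts by position in human: pos 0: h→o (+7), pos 1: u→d (+9), pos 2: m→t (+7), pos 3: a→h (+7), pos 4: n→w (+9) — repeating every 3. A repeating key of period 3 is used — shifts +7, +9, +7 over and over.
Decoding zypsu: z−7=s, y−9=p, p−7=i, s−7=l, u−9=l.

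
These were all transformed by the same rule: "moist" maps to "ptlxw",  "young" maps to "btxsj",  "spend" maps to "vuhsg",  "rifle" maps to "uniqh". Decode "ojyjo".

The shifts repeat in a cycle of length 2: positions 0,1,… shift by +3, +5, then the pattern repeats.
Reversing it on ojyjo: o−3=l, j−5=e, y−3=v, j−5=e, o−3=l.

level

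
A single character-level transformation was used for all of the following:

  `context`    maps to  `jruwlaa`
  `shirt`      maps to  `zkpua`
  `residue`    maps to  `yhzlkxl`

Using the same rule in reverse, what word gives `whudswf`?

penalty

Shifts by position in context: pos 0: c→j (+7), pos 1: o→r (+3), pos 2: n→u (+7), pos 3: t→w (+3) — repeating every 2. The shifts repeat in a cycle of length 2: positions 0,1,… shift by +7, +3, then the pattern repeats.
Undoing it on whudswf: w−7=p, h−3=e, u−7=n, d−3=a, s−7=l, w−3=t, f−7=y.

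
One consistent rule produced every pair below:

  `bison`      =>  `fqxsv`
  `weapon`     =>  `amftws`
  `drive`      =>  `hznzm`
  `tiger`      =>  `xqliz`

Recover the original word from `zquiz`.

Shifts by position in bison: pos 0: b→f (+4), pos 1: i→q (+8), pos 2: s→x (+5), pos 3: o→s (+4), pos 4: n→v (+8) — repeating every 3. It's a Vigenère-style cipher with numeric key [4,8,5]: position i shifts by key[i mod 3].
Decoding zquiz: z−4=v, q−8=i, u−5=p, i−4=e, z−8=r.

viper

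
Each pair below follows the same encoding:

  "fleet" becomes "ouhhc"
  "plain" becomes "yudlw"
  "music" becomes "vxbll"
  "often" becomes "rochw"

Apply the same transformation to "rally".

aduuh

The shift depends on letter class: consonant f→o is +9, but vowel e→h is +3. Two shifts are in play — +3 for a/e/i/o/u, +9 for every other letter.
For rally: r(cons)+9=a, a(vowel)+3=d, l(cons)+9=u, l(cons)+9=u, y(cons)+9=h.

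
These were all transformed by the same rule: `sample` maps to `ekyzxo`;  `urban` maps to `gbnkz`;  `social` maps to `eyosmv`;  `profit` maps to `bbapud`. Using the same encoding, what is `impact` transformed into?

uwbkod

Shifts by position in sample: pos 0: s→e (+12), pos 1: a→k (+10), pos 2: m→y (+12), pos 3: p→z (+10) — repeating every 2. A repeating key of period 2 is used — shifts +12, +10 over and over.
On impact: i+12=u, m+10=w, p+12=b, a+10=k, c+12=o, t+10=d.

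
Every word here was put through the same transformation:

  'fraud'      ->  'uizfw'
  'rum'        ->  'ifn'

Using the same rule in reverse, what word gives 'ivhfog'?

Each pair mirrors across the alphabet (f↔u, r↔i, a↔z): positions sum to 25. Letters are reflected about the middle of the alphabet (position → 25−position): Atbash.
Decoding ivhfog: i↔r, v↔e, h↔s, f↔u, o↔l, g↔t.

result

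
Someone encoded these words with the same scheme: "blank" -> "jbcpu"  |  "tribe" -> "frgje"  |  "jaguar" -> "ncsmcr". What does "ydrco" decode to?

Each letter's alphabet position (a=0..z=25) is mapped through 7·x+2 mod 26 — an affine cipher.
Reversing it on ydrco: y(24)→15·(24−2)≡18=s; d(3)→15·(3−2)≡15=p; r(17)→15·(17−2)≡17=r; c(2)→15·(2−2)≡0=a; o(14)→15·(14−2)≡24=y (all mod 26).

spray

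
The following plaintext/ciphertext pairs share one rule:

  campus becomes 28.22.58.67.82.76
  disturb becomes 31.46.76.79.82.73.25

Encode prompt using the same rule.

67.73.64.58.67.79

c(#3)→28 and a(#1)→22: differences scale by 3, so n = 3·pos + 19. Each letter becomes 3×(its alphabet position, a=1..z=26) + 19.
For prompt: p=16→67, r=18→73, o=15→64, m=13→58, p=16→67, t=20→79.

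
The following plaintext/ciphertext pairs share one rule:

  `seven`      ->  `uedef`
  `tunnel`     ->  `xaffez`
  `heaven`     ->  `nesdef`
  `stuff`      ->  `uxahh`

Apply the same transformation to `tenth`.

This is an affine cipher: with a=0,…,z=25, each position x becomes (3x+18) mod 26.
Applying it to tenth: t(19)→3·19+18≡23=x; e(4)→3·4+18≡4=e; n(13)→3·13+18≡5=f; t(19)→3·19+18≡23=x; h(7)→3·7+18≡13=n (all mod 26).

xefxn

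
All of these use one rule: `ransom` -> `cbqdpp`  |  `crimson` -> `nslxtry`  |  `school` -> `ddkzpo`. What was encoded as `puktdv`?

ethics

Shifts by position in ransom: pos 0: r→c (+11), pos 1: a→b (+1), pos 2: n→q (+3), pos 3: s→d (+11), pos 4: o→p (+1), pos 5: m→p (+3) — repeating every 3. The shifts repeat in a cycle of length 3: positions 0,1,… shift by +11, +1, +3, then the pattern repeats.
Decoding puktdv: p−11=e, u−1=t, k−3=h, t−11=i, d−1=c, v−3=s.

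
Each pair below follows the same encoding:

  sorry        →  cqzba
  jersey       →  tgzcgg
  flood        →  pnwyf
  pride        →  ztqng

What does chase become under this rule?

The shifts repeat in a cycle of length 3: positions 0,1,… shift by +10, +2, +8, then the pattern repeats.
Applying it to chase: c+10=m, h+2=j, a+8=i, s+10=c, e+2=g.

mjicg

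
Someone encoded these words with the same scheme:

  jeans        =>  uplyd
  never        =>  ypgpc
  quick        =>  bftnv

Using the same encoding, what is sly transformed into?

Compare letters: j→u is +11, e→p is +11, a→l is +11 — a constant shift. Every letter moves 11 places later in the alphabet, wrapping around z→a.
On sly: s+11=d, l+11=w, y+11=j.

dwj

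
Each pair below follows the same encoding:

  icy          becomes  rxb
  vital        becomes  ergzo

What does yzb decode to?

bay

Each pair mirrors across the alphabet (i↔r, c↔x, y↔b): positions sum to 25. This is the alphabet-reversal cipher (Atbash): a becomes z, b becomes y, etc.
Reversing it on yzb: y↔b, z↔a, b↔y.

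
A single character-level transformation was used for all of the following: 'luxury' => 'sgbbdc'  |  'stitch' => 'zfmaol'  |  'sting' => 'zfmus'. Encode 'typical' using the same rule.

aktpoes

Shifts by position in luxury: pos 0: l→s (+7), pos 1: u→g (+12), pos 2: x→b (+4), pos 3: u→b (+7), pos 4: r→d (+12), pos 5: y→c (+4) — repeating every 3. It's a Vigenère-style cipher with numeric key [7,12,4]: position i shifts by key[i mod 3].
For typical: t+7=a, y+12=k, p+4=t, i+7=p, c+12=o, a+4=e, l+7=s.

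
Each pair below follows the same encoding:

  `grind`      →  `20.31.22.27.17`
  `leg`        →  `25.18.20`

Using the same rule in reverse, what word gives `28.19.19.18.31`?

Letters become their 1-based position plus 13 (so a→14, b→15, …).
Decoding 28.19.19.18.31: 28→(28−13)÷1=15=o, 19→(19−13)÷1=6=f, 19→(19−13)÷1=6=f, 18→(18−13)÷1=5=e, 31→(31−13)÷1=18=r.

offer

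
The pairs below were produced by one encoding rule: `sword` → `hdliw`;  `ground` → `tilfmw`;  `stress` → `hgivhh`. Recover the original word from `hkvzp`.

This is the alphabet-reversal cipher (Atbash): a becomes z, b becomes y, etc.
Undoing it on hkvzp: h↔s, k↔p, v↔e, z↔a, p↔k.

speak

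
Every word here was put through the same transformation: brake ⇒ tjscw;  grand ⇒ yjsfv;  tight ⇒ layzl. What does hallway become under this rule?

zsddosq

Each letter is shifted forward by 18 in the alphabet (a Caesar shift of +18).
Applying it to hallway: h+18=z, a+18=s, l+18=d, l+18=d, w+18=o, a+18=s, y+18=q.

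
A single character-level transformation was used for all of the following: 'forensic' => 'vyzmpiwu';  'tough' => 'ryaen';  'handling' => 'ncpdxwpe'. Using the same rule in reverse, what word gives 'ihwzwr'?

f(5)→v(21) and o(14)→y(24) fit y≡9x+2 (mod 26); the inverse of 9 mod 26 is 3. Treating letters as 0–25, the rule is x ↦ 9x + 2 (mod 26).
Reversing it on ihwzwr: i(8)→3·(8−2)≡18=s; h(7)→3·(7−2)≡15=p; w(22)→3·(22−2)≡8=i; z(25)→3·(25−2)≡17=r; w(22)→3·(22−2)≡8=i; r(17)→3·(17−2)≡19=t (all mod 26).

spirit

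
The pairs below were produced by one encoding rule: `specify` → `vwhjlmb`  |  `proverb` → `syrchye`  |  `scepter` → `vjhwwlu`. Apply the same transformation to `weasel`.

zldzhs

A repeating key of period 2 is used — shifts +3, +7 over and over.
Applying it to weasel: w+3=z, e+7=l, a+3=d, s+7=z, e+3=h, l+7=s.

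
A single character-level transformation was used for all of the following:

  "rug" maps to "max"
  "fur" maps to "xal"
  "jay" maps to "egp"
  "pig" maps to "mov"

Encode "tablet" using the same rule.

zkrhgz

Two steps: reverse the string, then apply a Caesar shift of +6.
On tablet: reverse → telbat; then shift: t+6=z, e+6=k, l+6=r, b+6=h, a+6=g, t+6=z.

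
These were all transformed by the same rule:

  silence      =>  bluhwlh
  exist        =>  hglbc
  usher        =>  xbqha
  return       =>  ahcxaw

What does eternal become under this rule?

hchawdu

The shift depends on letter class: consonant s→b is +9, but vowel i→l is +3. Vowels shift forward by 3 and consonants shift forward by 9.
On eternal: e(vowel)+3=h, t(cons)+9=c, e(vowel)+3=h, r(cons)+9=a, n(cons)+9=w, a(vowel)+3=d, l(cons)+9=u.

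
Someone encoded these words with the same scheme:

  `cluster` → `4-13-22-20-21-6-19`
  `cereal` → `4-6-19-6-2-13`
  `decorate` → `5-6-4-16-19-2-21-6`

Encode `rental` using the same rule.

c is letter #3 and maps to 4: an offset of 1. Letters become their 1-based position plus 1 (so a→2, b→3, …).
For rental: r=18→19, e=5→6, n=14→15, t=20→21, a=1→2, l=12→13.

19-6-15-21-2-13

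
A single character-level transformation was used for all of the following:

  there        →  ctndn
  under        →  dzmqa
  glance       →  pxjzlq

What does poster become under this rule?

A repeating key of period 2 is used — shifts +9, +12 over and over.
On poster: p+9=y, o+12=a, s+9=b, t+12=f, e+9=n, r+12=d.

yabfnd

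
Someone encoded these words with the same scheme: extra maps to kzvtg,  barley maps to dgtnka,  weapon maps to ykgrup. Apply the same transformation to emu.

koa

The shift depends on letter class: consonant x→z is +2, but vowel e→k is +6. Vowels shift forward by 6 and consonants shift forward by 2.
Applying it to emu: e(vowel)+6=k, m(cons)+2=o, u(vowel)+6=a.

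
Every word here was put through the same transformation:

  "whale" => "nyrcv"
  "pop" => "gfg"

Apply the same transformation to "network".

evknfib

Every letter moves 17 places later in the alphabet, wrapping around z→a.
On network: n+17=e, e+17=v, t+17=k, w+17=n, o+17=f, r+17=i, k+17=b.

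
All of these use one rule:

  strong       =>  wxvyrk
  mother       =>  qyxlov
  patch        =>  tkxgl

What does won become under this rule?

ayr

The shift depends on letter class: consonant s→w is +4, but vowel o→y is +10. The rule splits by letter class: vowels +10, consonants +4.
For won: w(cons)+4=a, o(vowel)+10=y, n(cons)+4=r.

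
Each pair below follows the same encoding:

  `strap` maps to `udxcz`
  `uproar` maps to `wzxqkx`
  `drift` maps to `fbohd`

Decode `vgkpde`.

twenty

It's a Vigenère-style cipher with numeric key [2,10,6]: position i shifts by key[i mod 3].
Decoding vgkpde: v−2=t, g−10=w, k−6=e, p−2=n, d−10=t, e−6=y.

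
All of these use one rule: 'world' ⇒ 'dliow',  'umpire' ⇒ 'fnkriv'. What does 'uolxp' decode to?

flock

Each pair mirrors across the alphabet (w↔d, o↔l, r↔i): positions sum to 25. Each letter is replaced by its mirror in the alphabet: a↔z, b↔y, c↔x, and so on (the Atbash cipher).
Undoing it on uolxp: u↔f, o↔l, l↔o, x↔c, p↔k.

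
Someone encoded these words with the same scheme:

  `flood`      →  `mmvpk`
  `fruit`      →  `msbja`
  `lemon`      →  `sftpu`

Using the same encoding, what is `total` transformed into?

It's a Vigenère-style cipher with numeric key [7,1]: position i shifts by key[i mod 2].
On total: t+7=a, o+1=p, t+7=a, a+1=b, l+7=s.

apabs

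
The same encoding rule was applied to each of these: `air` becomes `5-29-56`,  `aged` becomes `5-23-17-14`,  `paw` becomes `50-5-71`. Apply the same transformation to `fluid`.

20-38-65-29-14

a(#1)→5 and i(#9)→29: differences scale by 3, so n = 3·pos + 2. With a=1..z=26, the number is 3·pos + 2.
On fluid: f=6→20, l=12→38, u=21→65, i=9→29, d=4→14.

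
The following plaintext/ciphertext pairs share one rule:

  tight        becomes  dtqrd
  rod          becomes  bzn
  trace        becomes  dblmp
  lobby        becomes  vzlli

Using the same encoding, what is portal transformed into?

zzbdlv

Two shifts are in play — +11 for a/e/i/o/u, +10 for every other letter.
For portal: p(cons)+10=z, o(vowel)+11=z, r(cons)+10=b, t(cons)+10=d, a(vowel)+11=l, l(cons)+10=v.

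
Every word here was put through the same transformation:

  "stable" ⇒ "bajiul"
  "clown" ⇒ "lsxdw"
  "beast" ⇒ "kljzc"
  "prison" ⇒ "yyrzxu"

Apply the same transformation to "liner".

upwla

It's a Vigenère-style cipher with numeric key [9,7]: position i shifts by key[i mod 2].
For liner: l+9=u, i+7=p, n+9=w, e+7=l, r+9=a.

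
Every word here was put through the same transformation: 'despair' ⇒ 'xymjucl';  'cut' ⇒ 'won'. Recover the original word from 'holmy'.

Compare letters: d→x is +20, e→y is +20, s→m is +20 — a constant shift. This is a Caesar cipher with shift 20.
Undoing it on holmy: h−20=n, o−20=u, l−20=r, m−20=s, y−20=e.

nurse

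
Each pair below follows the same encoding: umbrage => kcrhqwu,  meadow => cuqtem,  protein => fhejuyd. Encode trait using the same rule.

jhqyj

Every letter moves 16 places later in the alphabet, wrapping around z→a.
Applying it to trait: t+16=j, r+16=h, a+16=q, i+16=y, t+16=j.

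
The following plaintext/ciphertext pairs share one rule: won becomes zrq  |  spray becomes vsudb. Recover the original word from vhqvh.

Each letter is shifted forward by 3 in the alphabet (a Caesar shift of +3).
Undoing it on vhqvh: v−3=s, h−3=e, q−3=n, v−3=s, h−3=e.

sense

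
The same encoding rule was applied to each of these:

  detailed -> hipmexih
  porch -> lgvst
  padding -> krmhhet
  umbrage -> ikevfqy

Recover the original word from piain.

The output letters match the input read backwards, each shifted +4: detailed reversed is deliated. Read the word backwards and shift each letter +4.
Undoing it on piain: shift back: p−4=l, i−4=e, a−4=w, i−4=e, n−4=j → lewej; then reverse → jewel.

jewel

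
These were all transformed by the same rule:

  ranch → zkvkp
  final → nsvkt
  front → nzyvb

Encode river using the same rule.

The shift depends on letter class: consonant r→z is +8, but vowel a→k is +10. Vowels shift forward by 10 and consonants shift forward by 8.
On river: r(cons)+8=z, i(vowel)+10=s, v(cons)+8=d, e(vowel)+10=o, r(cons)+8=z.

zsdoz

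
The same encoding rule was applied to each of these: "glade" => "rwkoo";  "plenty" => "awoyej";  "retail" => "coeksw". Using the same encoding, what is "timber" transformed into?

esxmoc

The shift depends on letter class: consonant g→r is +11, but vowel a→k is +10. Vowels shift forward by 10 and consonants shift forward by 11.
On timber: t(cons)+11=e, i(vowel)+10=s, m(cons)+11=x, b(cons)+11=m, e(vowel)+10=o, r(cons)+11=c.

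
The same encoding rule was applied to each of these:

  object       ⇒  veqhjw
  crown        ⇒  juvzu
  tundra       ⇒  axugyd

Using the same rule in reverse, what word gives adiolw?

Shifts by position in object: pos 0: o→v (+7), pos 1: b→e (+3), pos 2: j→q (+7), pos 3: e→h (+3) — repeating every 2. It's a Vigenère-style cipher with numeric key [7,3]: position i shifts by key[i mod 2].
Reversing it on adiolw: a−7=t, d−3=a, i−7=b, o−3=l, l−7=e, w−3=t.

tablet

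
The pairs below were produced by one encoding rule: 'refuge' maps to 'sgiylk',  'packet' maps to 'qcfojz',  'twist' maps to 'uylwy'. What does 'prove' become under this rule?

Letter i (0-indexed) is shifted by i+1, so successive shifts are 1, 2, 3, ….
On prove: p+1=q, r+2=t, o+3=r, v+4=z, e+5=j.

qtrzj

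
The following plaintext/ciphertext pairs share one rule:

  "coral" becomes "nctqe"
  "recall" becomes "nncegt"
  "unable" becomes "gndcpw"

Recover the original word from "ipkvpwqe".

counting

The output letters match the input read backwards, each shifted +2: coral reversed is laroc. Two steps: reverse the string, then apply a Caesar shift of +2.
Undoing it on ipkvpwqe: shift back: i−2=g, p−2=n, k−2=i, v−2=t, p−2=n, w−2=u, q−2=o, e−2=c → gnitnuoc; then reverse → counting.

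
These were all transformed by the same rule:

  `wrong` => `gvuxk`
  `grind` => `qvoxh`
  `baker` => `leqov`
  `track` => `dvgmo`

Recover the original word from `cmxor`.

siren

Shifts by position in wrong: pos 0: w→g (+10), pos 1: r→v (+4), pos 2: o→u (+6), pos 3: n→x (+10), pos 4: g→k (+4) — repeating every 3. The shifts repeat in a cycle of length 3: positions 0,1,… shift by +10, +4, +6, then the pattern repeats.
Decoding cmxor: c−10=s, m−4=i, x−6=r, o−10=e, r−4=n.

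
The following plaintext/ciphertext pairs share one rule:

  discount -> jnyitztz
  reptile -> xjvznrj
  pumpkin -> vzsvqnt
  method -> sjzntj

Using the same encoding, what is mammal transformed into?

The shift depends on letter class: consonant d→j is +6, but vowel i→n is +5. Vowels shift forward by 5 and consonants shift forward by 6.
Applying it to mammal: m(cons)+6=s, a(vowel)+5=f, m(cons)+6=s, m(cons)+6=s, a(vowel)+5=f, l(cons)+6=r.

sfssfr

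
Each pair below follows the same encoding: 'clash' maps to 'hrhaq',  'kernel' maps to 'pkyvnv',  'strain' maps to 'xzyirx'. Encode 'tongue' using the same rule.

Letter i (0-indexed) is shifted by i+5, so successive shifts are 5, 6, 7, ….
Applying it to tongue: t+5=y, o+6=u, n+7=u, g+8=o, u+9=d, e+10=o.

yuuodo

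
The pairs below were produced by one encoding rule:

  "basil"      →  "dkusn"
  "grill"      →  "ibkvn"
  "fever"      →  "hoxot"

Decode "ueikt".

sugar

A repeating key of period 2 is used — shifts +2, +10 over and over.
Reversing it on ueikt: u−2=s, e−10=u, i−2=g, k−10=a, t−2=r.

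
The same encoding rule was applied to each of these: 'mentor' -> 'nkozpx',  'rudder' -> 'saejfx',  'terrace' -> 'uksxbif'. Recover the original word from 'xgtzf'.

waste

Shifts by position in mentor: pos 0: m→n (+1), pos 1: e→k (+6), pos 2: n→o (+1), pos 3: t→z (+6) — repeating every 2. A repeating key of period 2 is used — shifts +1, +6 over and over.
Decoding xgtzf: x−1=w, g−6=a, t−1=s, z−6=t, f−1=e.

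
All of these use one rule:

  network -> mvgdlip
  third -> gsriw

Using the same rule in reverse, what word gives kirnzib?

primary

Each pair mirrors across the alphabet (n↔m, e↔v, t↔g): positions sum to 25. This is the alphabet-reversal cipher (Atbash): a becomes z, b becomes y, etc.
Reversing it on kirnzib: k↔p, i↔r, r↔i, n↔m, z↔a, i↔r, b↔y.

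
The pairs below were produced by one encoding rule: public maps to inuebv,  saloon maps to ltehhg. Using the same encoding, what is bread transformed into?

ukxtw

Compare letters: p→i is +19, u→n is +19, b→u is +19 — a constant shift. Each letter is shifted forward by 19 in the alphabet (a Caesar shift of +19).
On bread: b+19=u, r+19=k, e+19=x, a+19=t, d+19=w.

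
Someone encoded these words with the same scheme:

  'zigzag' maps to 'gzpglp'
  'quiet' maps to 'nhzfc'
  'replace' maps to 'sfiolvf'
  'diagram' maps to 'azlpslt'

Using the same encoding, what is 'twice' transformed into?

Treating letters as 0–25, the rule is x ↦ 5x + 11 (mod 26).
For twice: t(19)→5·19+11≡2=c; w(22)→5·22+11≡17=r; i(8)→5·8+11≡25=z; c(2)→5·2+11≡21=v; e(4)→5·4+11≡5=f (all mod 26).

crzvf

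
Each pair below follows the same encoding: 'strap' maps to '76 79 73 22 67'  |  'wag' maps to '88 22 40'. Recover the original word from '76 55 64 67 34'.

s(#19)→76 and t(#20)→79: differences scale by 3, so n = 3·pos + 19. The formula is n = 3×(alphabet index, a=1) + 19.
Reversing it on 76 55 64 67 34: 76→(76−19)÷3=19=s, 55→(55−19)÷3=12=l, 64→(64−19)÷3=15=o, 67→(67−19)÷3=16=p, 34→(34−19)÷3=5=e.

slope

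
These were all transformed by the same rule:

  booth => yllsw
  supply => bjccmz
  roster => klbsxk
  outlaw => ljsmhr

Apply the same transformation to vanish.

This is an affine cipher: with a=0,…,z=25, each position x becomes (17x+7) mod 26.
Applying it to vanish: v(21)→17·21+7≡0=a; a(0)→17·0+7≡7=h; n(13)→17·13+7≡20=u; i(8)→17·8+7≡13=n; s(18)→17·18+7≡1=b; h(7)→17·7+7≡22=w (all mod 26).

ahunbw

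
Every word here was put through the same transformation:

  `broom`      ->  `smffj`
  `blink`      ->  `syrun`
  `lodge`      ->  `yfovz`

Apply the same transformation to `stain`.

This is an affine cipher: with a=0,…,z=25, each position x becomes (11x+7) mod 26.
Applying it to stain: s(18)→11·18+7≡23=x; t(19)→11·19+7≡8=i; a(0)→11·0+7≡7=h; i(8)→11·8+7≡17=r; n(13)→11·13+7≡20=u (all mod 26).

xihru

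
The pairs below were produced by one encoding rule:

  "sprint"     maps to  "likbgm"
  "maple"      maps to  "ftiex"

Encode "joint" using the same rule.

chbgm

Compare letters: s→l is +19, p→i is +19, r→k is +19 — a constant shift. It's a constant shift of +19 (ROT19).
For joint: j+19=c, o+19=h, i+19=b, n+19=g, t+19=m.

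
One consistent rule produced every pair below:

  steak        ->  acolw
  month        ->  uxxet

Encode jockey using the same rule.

In steak: s→a is +8, t→c is +9, e→o is +10, a→l is +11 — the shift increases by 1 each position. Letter i (0-indexed) is shifted by i+8, so successive shifts are 8, 9, 10, ….
For jockey: j+8=r, o+9=x, c+10=m, k+11=v, e+12=q, y+13=l.

rxmvql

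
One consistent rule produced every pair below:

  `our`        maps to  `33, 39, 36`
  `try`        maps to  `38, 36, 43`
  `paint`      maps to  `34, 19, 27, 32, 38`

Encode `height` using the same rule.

Letters become their 1-based position plus 18 (so a→19, b→20, …).
On height: h=8→26, e=5→23, i=9→27, g=7→25, h=8→26, t=20→38.

26, 23, 27, 25, 26, 38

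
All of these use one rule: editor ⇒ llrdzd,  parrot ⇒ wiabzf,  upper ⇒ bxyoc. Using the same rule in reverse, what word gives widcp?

The shift increases by 1 at each position, starting from +7: 7, 8, 9, ….
Decoding widcp: w−7=p, i−8=a, d−9=u, c−10=s, p−11=e.

pause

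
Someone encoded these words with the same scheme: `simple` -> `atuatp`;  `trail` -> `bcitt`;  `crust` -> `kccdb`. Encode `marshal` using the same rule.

ulzdplt

Shifts by position in simple: pos 0: s→a (+8), pos 1: i→t (+11), pos 2: m→u (+8), pos 3: p→a (+11) — repeating every 2. A repeating key of period 2 is used — shifts +8, +11 over and over.
For marshal: m+8=u, a+11=l, r+8=z, s+11=d, h+8=p, a+11=l, l+8=t.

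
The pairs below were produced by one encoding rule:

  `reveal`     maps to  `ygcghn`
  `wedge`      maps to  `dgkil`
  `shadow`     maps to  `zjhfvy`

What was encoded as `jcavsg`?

It's a Vigenère-style cipher with numeric key [7,2]: position i shifts by key[i mod 2].
Decoding jcavsg: j−7=c, c−2=a, a−7=t, v−2=t, s−7=l, g−2=e.

cattle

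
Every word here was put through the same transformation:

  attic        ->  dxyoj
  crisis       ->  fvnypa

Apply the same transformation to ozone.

Letter i (0-indexed) is shifted by i+3, so successive shifts are 3, 4, 5, ….
On ozone: o+3=r, z+4=d, o+5=t, n+6=t, e+7=l.

rdttl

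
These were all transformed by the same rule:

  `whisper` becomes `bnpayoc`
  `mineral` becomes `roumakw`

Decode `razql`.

music

In whisper: w→b is +5, h→n is +6, i→p is +7, s→a is +8 — the shift increases by 1 each position. Each letter shifts forward by (position + 5), i.e. 5, 6, 7, … — the shift grows by one for each successive letter.
Undoing it on razql: r−5=m, a−6=u, z−7=s, q−8=i, l−9=c.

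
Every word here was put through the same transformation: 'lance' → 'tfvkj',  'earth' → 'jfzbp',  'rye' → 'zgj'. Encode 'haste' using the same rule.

Vowels shift forward by 5 and consonants shift forward by 8.
Applying it to haste: h(cons)+8=p, a(vowel)+5=f, s(cons)+8=a, t(cons)+8=b, e(vowel)+5=j.

pfabj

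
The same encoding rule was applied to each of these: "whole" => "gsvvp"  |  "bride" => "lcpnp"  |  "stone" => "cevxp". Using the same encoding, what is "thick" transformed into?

dspmv

It's a Vigenère-style cipher with numeric key [10,11,7]: position i shifts by key[i mod 3].
For thick: t+10=d, h+11=s, i+7=p, c+10=m, k+11=v.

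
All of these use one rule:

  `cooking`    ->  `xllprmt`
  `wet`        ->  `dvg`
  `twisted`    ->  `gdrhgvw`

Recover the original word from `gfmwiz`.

Each pair mirrors across the alphabet (c↔x, o↔l, o↔l): positions sum to 25. This is the alphabet-reversal cipher (Atbash): a becomes z, b becomes y, etc.
Undoing it on gfmwiz: g↔t, f↔u, m↔n, w↔d, i↔r, z↔a.

tundra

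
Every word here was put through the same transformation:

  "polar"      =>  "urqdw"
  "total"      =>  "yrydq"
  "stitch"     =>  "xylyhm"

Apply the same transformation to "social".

The rule splits by letter class: vowels +3, consonants +5.
Applying it to social: s(cons)+5=x, o(vowel)+3=r, c(cons)+5=h, i(vowel)+3=l, a(vowel)+3=d, l(cons)+5=q.

xrhldq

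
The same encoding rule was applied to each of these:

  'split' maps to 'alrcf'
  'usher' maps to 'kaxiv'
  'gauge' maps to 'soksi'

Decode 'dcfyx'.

Treating letters as 0–25, the rule is x ↦ 5x + 14 (mod 26).
Decoding dcfyx: d(3)→21·(3−14)≡3=d; c(2)→21·(2−14)≡8=i; f(5)→21·(5−14)≡19=t; y(24)→21·(24−14)≡2=c; x(23)→21·(23−14)≡7=h (all mod 26).

ditch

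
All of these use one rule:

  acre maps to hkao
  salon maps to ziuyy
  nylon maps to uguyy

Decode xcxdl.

quota

In acre: a→h is +7, c→k is +8, r→a is +9, e→o is +10 — the shift increases by 1 each position. Letter i (0-indexed) is shifted by i+7, so successive shifts are 7, 8, 9, ….
Reversing it on xcxdl: x−7=q, c−8=u, x−9=o, d−10=t, l−11=a.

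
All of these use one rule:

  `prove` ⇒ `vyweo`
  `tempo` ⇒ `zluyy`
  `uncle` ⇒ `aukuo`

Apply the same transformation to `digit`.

In prove: p→v is +6, r→y is +7, o→w is +8, v→e is +9 — the shift increases by 1 each position. Letter i (0-indexed) is shifted by i+6, so successive shifts are 6, 7, 8, ….
Applying it to digit: d+6=j, i+7=p, g+8=o, i+9=r, t+10=d.

jpord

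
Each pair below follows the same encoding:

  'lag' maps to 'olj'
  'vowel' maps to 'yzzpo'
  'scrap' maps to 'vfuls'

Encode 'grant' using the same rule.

The shift depends on letter class: consonant l→o is +3, but vowel a→l is +11. Two shifts are in play — +11 for a/e/i/o/u, +3 for every other letter.
On grant: g(cons)+3=j, r(cons)+3=u, a(vowel)+11=l, n(cons)+3=q, t(cons)+3=w.

julqw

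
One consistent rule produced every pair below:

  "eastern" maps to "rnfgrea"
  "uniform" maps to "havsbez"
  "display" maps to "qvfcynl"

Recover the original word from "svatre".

Compare letters: e→r is +13, a→n is +13, s→f is +13 — a constant shift. Each letter is shifted forward by 13 in the alphabet (a Caesar shift of +13).
Decoding svatre: s−13=f, v−13=i, a−13=n, t−13=g, r−13=e, e−13=r.

finger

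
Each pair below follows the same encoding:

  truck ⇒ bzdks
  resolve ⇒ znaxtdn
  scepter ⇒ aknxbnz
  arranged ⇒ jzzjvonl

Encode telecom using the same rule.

The shift depends on letter class: consonant t→b is +8, but vowel u→d is +9. The rule splits by letter class: vowels +9, consonants +8.
Applying it to telecom: t(cons)+8=b, e(vowel)+9=n, l(cons)+8=t, e(vowel)+9=n, c(cons)+8=k, o(vowel)+9=x, m(cons)+8=u.

bntnkxu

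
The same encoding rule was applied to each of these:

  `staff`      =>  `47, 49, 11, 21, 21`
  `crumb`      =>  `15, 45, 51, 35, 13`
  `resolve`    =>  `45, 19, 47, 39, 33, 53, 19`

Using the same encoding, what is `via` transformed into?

53, 27, 11

s(#19)→47 and t(#20)→49: differences scale by 2, so n = 2·pos + 9. With a=1..z=26, the number is 2·pos + 9.
Applying it to via: v=22→53, i=9→27, a=1→11.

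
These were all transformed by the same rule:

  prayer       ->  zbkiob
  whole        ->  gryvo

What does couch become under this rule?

Compare letters: p→z is +10, r→b is +10, a→k is +10 — a constant shift. Every letter moves 10 places later in the alphabet, wrapping around z→a.
On couch: c+10=m, o+10=y, u+10=e, c+10=m, h+10=r.

myemr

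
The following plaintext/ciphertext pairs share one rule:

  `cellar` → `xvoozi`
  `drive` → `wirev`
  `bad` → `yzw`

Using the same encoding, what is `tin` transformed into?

Each pair mirrors across the alphabet (c↔x, e↔v, l↔o): positions sum to 25. This is the alphabet-reversal cipher (Atbash): a becomes z, b becomes y, etc.
For tin: t↔g, i↔r, n↔m.

grm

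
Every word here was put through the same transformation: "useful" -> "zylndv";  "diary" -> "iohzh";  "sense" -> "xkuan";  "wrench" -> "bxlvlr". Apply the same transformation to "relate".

In useful: u→z is +5, s→y is +6, e→l is +7, f→n is +8 — the shift increases by 1 each position. The shift increases by 1 at each position, starting from +5: 5, 6, 7, ….
For relate: r+5=w, e+6=k, l+7=s, a+8=i, t+9=c, e+10=o.

wksico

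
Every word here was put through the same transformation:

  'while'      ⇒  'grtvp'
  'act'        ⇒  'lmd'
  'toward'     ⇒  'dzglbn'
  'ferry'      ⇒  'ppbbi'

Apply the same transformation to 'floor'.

pvzzb

The shift depends on letter class: consonant w→g is +10, but vowel i→t is +11. Two shifts are in play — +11 for a/e/i/o/u, +10 for every other letter.
For floor: f(cons)+10=p, l(cons)+10=v, o(vowel)+11=z, o(vowel)+11=z, r(cons)+10=b.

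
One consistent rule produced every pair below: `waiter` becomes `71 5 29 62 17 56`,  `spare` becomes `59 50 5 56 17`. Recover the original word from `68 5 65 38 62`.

Each letter becomes 3×(its alphabet position, a=1..z=26) + 2.
Reversing it on 68 5 65 38 62: 68→(68−2)÷3=22=v, 5→(5−2)÷3=1=a, 65→(65−2)÷3=21=u, 38→(38−2)÷3=12=l, 62→(62−2)÷3=20=t.

vault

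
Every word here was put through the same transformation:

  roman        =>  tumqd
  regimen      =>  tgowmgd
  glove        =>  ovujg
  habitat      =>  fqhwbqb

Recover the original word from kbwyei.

r(17)→t(19) and o(14)→u(20) fit y≡17x+16 (mod 26); the inverse of 17 mod 26 is 23. Treating letters as 0–25, the rule is x ↦ 17x + 16 (mod 26).
Undoing it on kbwyei: k(10)→23·(10−16)≡18=s; b(1)→23·(1−16)≡19=t; w(22)→23·(22−16)≡8=i; y(24)→23·(24−16)≡2=c; e(4)→23·(4−16)≡10=k; i(8)→23·(8−16)≡24=y (all mod 26).

sticky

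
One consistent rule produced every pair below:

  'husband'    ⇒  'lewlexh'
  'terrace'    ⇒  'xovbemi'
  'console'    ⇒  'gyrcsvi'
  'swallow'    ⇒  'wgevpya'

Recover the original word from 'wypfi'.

It's a Vigenère-style cipher with numeric key [4,10]: position i shifts by key[i mod 2].
Reversing it on wypfi: w−4=s, y−10=o, p−4=l, f−10=v, i−4=e.

solve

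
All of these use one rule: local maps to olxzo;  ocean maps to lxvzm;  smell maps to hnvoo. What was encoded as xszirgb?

charity

Letters are reflected about the middle of the alphabet (position → 25−position): Atbash.
Decoding xszirgb: x↔c, s↔h, z↔a, i↔r, r↔i, g↔t, b↔y.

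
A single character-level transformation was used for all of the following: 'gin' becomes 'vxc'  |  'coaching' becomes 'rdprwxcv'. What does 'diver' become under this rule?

sxktg

Compare letters: g→v is +15, i→x is +15, n→c is +15 — a constant shift. It's a constant shift of +15 (ROT15).
For diver: d+15=s, i+15=x, v+15=k, e+15=t, r+15=g.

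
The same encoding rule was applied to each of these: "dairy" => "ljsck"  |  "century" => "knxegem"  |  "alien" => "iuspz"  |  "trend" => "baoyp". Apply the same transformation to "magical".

ujqtonz

Each letter shifts forward by (position + 8), i.e. 8, 9, 10, … — the shift grows by one for each successive letter.
For magical: m+8=u, a+9=j, g+10=q, i+11=t, c+12=o, a+13=n, l+14=z.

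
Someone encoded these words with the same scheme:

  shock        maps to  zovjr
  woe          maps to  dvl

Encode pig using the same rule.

Compare letters: s→z is +7, h→o is +7, o→v is +7 — a constant shift. It's a constant shift of +7 (ROT7).
Applying it to pig: p+7=w, i+7=p, g+7=n.

wpn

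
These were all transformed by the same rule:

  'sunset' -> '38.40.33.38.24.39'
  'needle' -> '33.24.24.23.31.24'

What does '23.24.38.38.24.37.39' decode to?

dessert

Letters become their 1-based position plus 19 (so a→20, b→21, …).
Undoing it on 23.24.38.38.24.37.39: 23→(23−19)÷1=4=d, 24→(24−19)÷1=5=e, 38→(38−19)÷1=19=s, 38→(38−19)÷1=19=s, 24→(24−19)÷1=5=e, 37→(37−19)÷1=18=r, 39→(39−19)÷1=20=t.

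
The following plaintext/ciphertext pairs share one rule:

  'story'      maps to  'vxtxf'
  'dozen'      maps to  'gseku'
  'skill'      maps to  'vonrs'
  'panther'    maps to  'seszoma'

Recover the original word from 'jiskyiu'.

general

In story: s→v is +3, t→x is +4, o→t is +5, r→x is +6 — the shift increases by 1 each position. Each letter shifts forward by (position + 3), i.e. 3, 4, 5, … — the shift grows by one for each successive letter.
Decoding jiskyiu: j−3=g, i−4=e, s−5=n, k−6=e, y−7=r, i−8=a, u−9=l.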